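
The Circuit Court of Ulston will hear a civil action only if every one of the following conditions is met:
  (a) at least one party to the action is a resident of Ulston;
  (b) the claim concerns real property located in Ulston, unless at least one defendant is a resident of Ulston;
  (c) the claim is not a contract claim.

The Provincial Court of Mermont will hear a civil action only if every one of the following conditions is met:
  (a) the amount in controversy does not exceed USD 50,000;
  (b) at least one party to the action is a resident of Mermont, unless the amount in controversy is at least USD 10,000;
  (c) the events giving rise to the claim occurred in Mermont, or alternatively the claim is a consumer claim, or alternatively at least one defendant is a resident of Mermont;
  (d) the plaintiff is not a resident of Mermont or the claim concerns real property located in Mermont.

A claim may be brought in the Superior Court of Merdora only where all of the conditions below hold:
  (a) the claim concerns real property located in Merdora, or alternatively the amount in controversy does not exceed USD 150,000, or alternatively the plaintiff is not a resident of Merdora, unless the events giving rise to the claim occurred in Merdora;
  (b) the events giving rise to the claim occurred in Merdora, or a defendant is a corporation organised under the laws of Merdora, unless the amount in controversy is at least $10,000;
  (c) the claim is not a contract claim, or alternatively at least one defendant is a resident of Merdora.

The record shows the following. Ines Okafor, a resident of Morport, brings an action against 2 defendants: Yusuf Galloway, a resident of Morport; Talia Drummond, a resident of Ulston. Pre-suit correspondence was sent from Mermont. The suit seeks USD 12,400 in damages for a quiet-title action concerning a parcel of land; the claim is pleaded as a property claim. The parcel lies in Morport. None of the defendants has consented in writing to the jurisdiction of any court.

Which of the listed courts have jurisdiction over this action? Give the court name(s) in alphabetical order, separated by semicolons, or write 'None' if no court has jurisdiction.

The Circuit Court of Ulston:
  (a) Talia Drummond resides in Ulston. Satisfied.
  (b) The property lies in Morport, not Ulston. However, Talia Drummond resides in Ulston, so the 'unless' proviso supplies this condition. Met.
  (c) The claim is a property claim, not a contract claim. Condition met.
  → All conditions met; jurisdiction exists.
The Provincial Court of Mermont:
  (a) The amount in controversy is USD 12,400, within the USD 50,000 ceiling. Satisfied.
  (b) No party resides in Mermont. However, the amount in controversy is 12,400 dollars, which meets the 10,000 dollars floor, so the 'unless' proviso supplies this condition. Satisfied.
  (c) The operative events occurred in Morport, not Mermont; the claim is a property claim, not a consumer claim; no defendant resides in Mermont (they reside in Morport, Ulston) — no alternative holds. Not satisfied.
  (d) The plaintiff resides in Morport, which is not Mermont, so one alternative holds. Satisfied.
  → No jurisdiction.
The Superior Court of Merdora:
  (a) The amount in controversy is USD 12,400, within the $150,000 ceiling, so this disjunct is met. Met.
  (b) The operative events occurred in Morport, not Merdora; no defendant is a corporation — none of the alternatives is met. However, the amount in controversy is $12,400, which meets the 10,000 dollars floor, so the 'unless' proviso supplies this condition. Satisfied.
  (c) The claim is a property claim, not a contract claim, so this disjunct is met. Met.
  → All conditions met; jurisdiction exists.

the Circuit Court of Ulston; the Superior Court of Merdora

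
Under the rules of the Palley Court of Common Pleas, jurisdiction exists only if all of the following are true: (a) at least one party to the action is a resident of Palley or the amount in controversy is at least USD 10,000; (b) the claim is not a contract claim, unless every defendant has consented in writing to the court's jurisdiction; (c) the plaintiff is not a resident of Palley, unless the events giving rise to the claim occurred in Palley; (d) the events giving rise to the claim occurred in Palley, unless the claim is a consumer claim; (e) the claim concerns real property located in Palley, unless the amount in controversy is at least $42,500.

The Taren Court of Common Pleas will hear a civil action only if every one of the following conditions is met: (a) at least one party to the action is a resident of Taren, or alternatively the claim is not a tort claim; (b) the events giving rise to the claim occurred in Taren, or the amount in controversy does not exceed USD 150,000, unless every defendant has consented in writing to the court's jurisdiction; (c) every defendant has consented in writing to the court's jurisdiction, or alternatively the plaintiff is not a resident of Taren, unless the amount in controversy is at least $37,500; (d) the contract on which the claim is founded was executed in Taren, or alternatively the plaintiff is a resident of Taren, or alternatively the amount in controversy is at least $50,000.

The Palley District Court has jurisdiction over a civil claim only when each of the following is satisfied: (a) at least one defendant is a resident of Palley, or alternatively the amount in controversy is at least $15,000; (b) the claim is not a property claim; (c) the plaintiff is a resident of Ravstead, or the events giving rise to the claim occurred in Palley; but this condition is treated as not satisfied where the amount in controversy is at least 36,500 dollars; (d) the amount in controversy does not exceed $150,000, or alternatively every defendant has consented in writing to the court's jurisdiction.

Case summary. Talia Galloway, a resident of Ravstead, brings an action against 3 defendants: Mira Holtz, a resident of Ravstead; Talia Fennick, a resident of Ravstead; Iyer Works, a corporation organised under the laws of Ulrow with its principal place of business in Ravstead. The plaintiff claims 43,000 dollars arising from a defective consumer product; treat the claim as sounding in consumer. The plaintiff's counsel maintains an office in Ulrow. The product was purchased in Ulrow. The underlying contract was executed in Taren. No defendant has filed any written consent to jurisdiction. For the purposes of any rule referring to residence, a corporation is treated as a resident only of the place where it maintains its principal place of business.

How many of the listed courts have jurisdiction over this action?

2

The Palley Court of Common Pleas:
  (a) The amount in controversy is $43,000, which meets the 10,000 dollars floor, which satisfies one of the alternatives. Met.
  (b) The claim is a consumer claim, not a contract claim. Met.
  (c) The plaintiff resides in Ravstead, which is not Palley. Met.
  (d) The operative events occurred in Ulrow, not Palley. However, the claim is a consumer claim, so the 'unless' proviso supplies this condition. Condition met.
  (e) The claim does not concern real property. But the amount in controversy is $43,000, which meets the USD 42,500 floor, and the 'unless' clause therefore excuses the requirement. Met.
  → All conditions met; jurisdiction exists.
The Taren Court of Common Pleas:
  (a) The claim is a consumer claim, not a tort claim, so one alternative holds. Satisfied.
  (b) The amount in controversy is USD 43,000, within the 150,000 dollars ceiling — that alternative is enough. Satisfied.
  (c) The plaintiff resides in Ravstead, which is not Taren, which satisfies one of the alternatives. Condition met.
  (d) The contract was executed in Taren, which satisfies one of the alternatives. Condition met.
  → The court has jurisdiction.
The Palley District Court:
  (a) The amount in controversy is $43,000, which meets the $15,000 floor — that alternative is enough. Satisfied.
  (b) The claim is a consumer claim, not a property claim. Condition met.
  (c) The plaintiff resides in Ravstead, so this disjunct is met. However, the amount in controversy is USD 43,000, which meets the USD 36,500 floor, which falls within the stated exception and so defeats the condition. Fails.
  (d) The amount in controversy is $43,000, within the $150,000 ceiling, so one alternative holds. Satisfied.
  → The court lacks jurisdiction.
Courts with jurisdiction: the Palley Court of Common Pleas, the Taren Court of Common Pleas — 2 in total.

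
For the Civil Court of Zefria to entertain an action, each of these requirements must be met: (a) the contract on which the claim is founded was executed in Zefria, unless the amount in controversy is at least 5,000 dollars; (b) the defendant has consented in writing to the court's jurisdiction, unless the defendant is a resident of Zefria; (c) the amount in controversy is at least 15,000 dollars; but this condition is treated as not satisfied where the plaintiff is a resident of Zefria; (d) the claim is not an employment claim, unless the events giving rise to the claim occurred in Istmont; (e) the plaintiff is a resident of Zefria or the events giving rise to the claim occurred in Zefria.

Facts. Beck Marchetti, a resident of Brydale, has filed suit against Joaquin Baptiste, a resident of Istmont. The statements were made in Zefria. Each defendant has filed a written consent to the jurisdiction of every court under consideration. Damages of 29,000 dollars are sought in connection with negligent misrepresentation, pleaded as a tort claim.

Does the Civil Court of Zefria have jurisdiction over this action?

The Civil Court of Zefria:
  (a) No contract (and hence no place of execution) is alleged. But the amount in controversy is USD 29,000, which meets the $5,000 floor, and the 'unless' clause therefore excuses the requirement. Condition met.
  (b) Every defendant has filed written consent. Satisfied.
  (c) The amount in controversy is USD 29,000, which meets the 15,000 dollars floor. The carve-out does not apply: the plaintiff resides in Brydale, not Zefria. Satisfied.
  (d) The claim is a tort claim, not an employment claim. Condition met.
  (e) The operative events occurred in Zefria, so one alternative holds. Satisfied.
  → Every requirement is satisfied — jurisdiction.

Yes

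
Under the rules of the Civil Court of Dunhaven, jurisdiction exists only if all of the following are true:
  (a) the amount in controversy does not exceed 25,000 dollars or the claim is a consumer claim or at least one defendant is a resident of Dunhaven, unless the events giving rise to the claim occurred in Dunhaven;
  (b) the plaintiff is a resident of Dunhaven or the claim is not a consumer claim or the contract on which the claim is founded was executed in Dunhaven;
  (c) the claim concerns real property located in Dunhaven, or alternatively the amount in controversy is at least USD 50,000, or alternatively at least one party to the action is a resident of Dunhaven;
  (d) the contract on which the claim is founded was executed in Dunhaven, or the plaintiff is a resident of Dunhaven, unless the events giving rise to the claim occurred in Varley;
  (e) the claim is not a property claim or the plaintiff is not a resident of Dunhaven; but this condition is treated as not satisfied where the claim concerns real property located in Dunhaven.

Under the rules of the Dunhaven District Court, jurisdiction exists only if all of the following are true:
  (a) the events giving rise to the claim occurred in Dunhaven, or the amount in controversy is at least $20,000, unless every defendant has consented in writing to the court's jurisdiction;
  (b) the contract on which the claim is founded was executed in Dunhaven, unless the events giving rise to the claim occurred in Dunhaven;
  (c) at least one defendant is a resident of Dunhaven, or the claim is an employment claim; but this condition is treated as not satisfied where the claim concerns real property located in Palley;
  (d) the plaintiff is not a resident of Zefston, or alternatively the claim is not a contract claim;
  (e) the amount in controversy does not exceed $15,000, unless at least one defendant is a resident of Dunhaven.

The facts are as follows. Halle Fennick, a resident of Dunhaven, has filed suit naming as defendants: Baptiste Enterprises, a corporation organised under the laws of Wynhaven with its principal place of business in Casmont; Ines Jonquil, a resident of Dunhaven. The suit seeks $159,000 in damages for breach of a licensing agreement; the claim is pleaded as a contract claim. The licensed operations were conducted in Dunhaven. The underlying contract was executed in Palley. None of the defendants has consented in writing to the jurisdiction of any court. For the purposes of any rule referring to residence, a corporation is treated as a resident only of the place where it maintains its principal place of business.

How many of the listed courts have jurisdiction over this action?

2

The Civil Court of Dunhaven:
  (a) Ines Jonquil resides in Dunhaven — that alternative is enough. Satisfied.
  (b) The plaintiff resides in Dunhaven, so one alternative holds. Satisfied.
  (c) The amount in controversy is $159,000, which meets the 50,000 dollars floor — that alternative is enough. Satisfied.
  (d) The plaintiff resides in Dunhaven, so this disjunct is met. Met.
  (e) The claim is a contract claim, not a property claim, so one alternative holds. And the carve-out is inapplicable — the claim does not concern real property. Condition met.
  → Every requirement is satisfied — jurisdiction.
The Dunhaven District Court:
  (a) The operative events occurred in Dunhaven, so this disjunct is met. Satisfied.
  (b) The contract was executed in Palley, not Dunhaven. However, the operative events occurred in Dunhaven, so the 'unless' proviso supplies this condition. Met.
  (c) Ines Jonquil resides in Dunhaven — that alternative is enough. And the carve-out is inapplicable — the claim does not concern real property. Condition met.
  (d) The plaintiff resides in Dunhaven, which is not Zefston, so this disjunct is met. Satisfied.
  (e) The amount in controversy is $159,000, above the USD 15,000 ceiling. However, Ines Jonquil resides in Dunhaven, so the 'unless' proviso supplies this condition. Met.
  → Jurisdiction lies.
Courts with jurisdiction: the Civil Court of Dunhaven, the Dunhaven District Court — 2 in total.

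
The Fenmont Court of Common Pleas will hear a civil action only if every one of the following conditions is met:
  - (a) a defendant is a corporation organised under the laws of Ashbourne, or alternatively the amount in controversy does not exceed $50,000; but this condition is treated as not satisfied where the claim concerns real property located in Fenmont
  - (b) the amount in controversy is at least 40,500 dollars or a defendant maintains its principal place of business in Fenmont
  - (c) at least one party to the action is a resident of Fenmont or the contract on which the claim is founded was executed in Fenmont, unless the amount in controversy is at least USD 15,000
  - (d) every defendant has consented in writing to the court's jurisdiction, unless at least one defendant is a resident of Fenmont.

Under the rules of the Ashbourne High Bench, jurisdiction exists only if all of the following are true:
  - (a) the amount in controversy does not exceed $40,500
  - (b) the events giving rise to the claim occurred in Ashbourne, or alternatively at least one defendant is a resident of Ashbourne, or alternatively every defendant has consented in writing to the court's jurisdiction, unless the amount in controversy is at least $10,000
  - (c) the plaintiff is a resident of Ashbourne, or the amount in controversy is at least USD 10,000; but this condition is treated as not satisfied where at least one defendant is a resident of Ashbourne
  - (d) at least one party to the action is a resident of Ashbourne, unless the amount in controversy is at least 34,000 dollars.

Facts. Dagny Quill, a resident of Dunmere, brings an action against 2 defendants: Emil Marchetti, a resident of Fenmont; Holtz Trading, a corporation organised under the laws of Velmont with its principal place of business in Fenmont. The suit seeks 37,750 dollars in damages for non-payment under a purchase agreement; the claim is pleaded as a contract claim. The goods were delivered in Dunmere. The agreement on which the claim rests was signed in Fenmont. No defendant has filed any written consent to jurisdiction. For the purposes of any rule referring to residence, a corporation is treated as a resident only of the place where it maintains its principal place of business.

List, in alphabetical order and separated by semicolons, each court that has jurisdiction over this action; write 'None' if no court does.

The Fenmont Court of Common Pleas:
  (a) The amount in controversy is 37,750 dollars, within the 50,000 dollars ceiling — that alternative is enough. The exception is not triggered, since the claim does not concern real property. Satisfied.
  (b) Holtz Trading has its principal place of business in Fenmont, so one alternative holds. Satisfied.
  (c) Emil Marchetti resides in Fenmont, so one alternative holds. Condition met.
  (d) No such written consent has been filed. The proviso rescues it, though: Emil Marchetti resides in Fenmont. Met.
  → Jurisdiction lies.
The Ashbourne High Bench:
  (a) The amount in controversy is 37,750 dollars, within the USD 40,500 ceiling. Met.
  (b) The operative events occurred in Dunmere, not Ashbourne; no defendant resides in Ashbourne (they reside in Fenmont, Fenmont); no such written consent has been filed — every alternative fails. The proviso rescues it, though: the amount in controversy is USD 37,750, which meets the USD 10,000 floor. Met.
  (c) The amount in controversy is USD 37,750, which meets the $10,000 floor — that alternative is enough. The carve-out does not apply: no defendant resides in Ashbourne (they reside in Fenmont, Fenmont). Satisfied.
  (d) No party resides in Ashbourne. However, the amount in controversy is $37,750, which meets the $34,000 floor, so the 'unless' proviso supplies this condition. Met.
  → Every requirement is satisfied — jurisdiction.

the Ashbourne High Bench; the Fenmont Court of Common Pleas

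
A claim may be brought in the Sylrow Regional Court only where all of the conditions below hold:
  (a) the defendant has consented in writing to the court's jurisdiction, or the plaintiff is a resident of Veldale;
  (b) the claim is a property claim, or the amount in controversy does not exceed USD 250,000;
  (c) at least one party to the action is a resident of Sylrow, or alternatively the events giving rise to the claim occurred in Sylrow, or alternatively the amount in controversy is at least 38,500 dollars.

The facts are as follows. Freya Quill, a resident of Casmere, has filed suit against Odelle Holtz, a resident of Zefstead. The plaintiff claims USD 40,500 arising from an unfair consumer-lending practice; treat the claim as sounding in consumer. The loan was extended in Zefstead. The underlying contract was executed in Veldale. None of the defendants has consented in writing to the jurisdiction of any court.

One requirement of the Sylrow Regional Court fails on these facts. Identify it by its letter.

(a)

The Sylrow Regional Court:
  (a) No such written consent has been filed; the plaintiff resides in Casmere, not Veldale — every alternative fails. Condition not met.
  (b) The amount in controversy is $40,500, within the 250,000 dollars ceiling, so one alternative holds. Met.
  (c) The amount in controversy is USD 40,500, which meets the USD 38,500 floor, which satisfies one of the alternatives. Met.
Only condition (a) fails.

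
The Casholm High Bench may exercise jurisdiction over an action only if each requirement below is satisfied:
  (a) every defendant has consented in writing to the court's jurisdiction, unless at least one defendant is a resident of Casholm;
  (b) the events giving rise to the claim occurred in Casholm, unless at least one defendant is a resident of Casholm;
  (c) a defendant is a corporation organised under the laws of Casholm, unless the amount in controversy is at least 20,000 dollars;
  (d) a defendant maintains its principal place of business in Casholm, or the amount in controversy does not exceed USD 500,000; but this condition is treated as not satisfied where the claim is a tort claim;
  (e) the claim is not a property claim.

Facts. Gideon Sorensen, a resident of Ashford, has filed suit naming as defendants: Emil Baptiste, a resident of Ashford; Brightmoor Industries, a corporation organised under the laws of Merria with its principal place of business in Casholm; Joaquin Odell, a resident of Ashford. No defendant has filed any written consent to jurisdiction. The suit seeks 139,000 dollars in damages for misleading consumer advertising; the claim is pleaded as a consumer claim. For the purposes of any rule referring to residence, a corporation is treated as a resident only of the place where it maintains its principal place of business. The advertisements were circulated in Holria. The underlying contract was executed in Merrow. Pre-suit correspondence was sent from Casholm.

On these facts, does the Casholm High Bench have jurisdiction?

Yes

The Casholm High Bench:
  (a) No such written consent has been filed. However, Brightmoor Industries resides in Casholm, so the 'unless' proviso supplies this condition. Condition met.
  (b) The operative events occurred in Holria, not Casholm. But Brightmoor Industries resides in Casholm, and the 'unless' clause therefore excuses the requirement. Satisfied.
  (c) The corporate defendant(s) are organised in Merria, not Casholm. The proviso rescues it, though: the amount in controversy is USD 139,000, which meets the 20,000 dollars floor. Met.
  (d) Brightmoor Industries has its principal place of business in Casholm, which satisfies one of the alternatives. The carve-out does not apply: the claim is a consumer claim, not a tort claim. Condition met.
  (e) The claim is a consumer claim, not a property claim. Satisfied.
  → All conditions met; jurisdiction exists.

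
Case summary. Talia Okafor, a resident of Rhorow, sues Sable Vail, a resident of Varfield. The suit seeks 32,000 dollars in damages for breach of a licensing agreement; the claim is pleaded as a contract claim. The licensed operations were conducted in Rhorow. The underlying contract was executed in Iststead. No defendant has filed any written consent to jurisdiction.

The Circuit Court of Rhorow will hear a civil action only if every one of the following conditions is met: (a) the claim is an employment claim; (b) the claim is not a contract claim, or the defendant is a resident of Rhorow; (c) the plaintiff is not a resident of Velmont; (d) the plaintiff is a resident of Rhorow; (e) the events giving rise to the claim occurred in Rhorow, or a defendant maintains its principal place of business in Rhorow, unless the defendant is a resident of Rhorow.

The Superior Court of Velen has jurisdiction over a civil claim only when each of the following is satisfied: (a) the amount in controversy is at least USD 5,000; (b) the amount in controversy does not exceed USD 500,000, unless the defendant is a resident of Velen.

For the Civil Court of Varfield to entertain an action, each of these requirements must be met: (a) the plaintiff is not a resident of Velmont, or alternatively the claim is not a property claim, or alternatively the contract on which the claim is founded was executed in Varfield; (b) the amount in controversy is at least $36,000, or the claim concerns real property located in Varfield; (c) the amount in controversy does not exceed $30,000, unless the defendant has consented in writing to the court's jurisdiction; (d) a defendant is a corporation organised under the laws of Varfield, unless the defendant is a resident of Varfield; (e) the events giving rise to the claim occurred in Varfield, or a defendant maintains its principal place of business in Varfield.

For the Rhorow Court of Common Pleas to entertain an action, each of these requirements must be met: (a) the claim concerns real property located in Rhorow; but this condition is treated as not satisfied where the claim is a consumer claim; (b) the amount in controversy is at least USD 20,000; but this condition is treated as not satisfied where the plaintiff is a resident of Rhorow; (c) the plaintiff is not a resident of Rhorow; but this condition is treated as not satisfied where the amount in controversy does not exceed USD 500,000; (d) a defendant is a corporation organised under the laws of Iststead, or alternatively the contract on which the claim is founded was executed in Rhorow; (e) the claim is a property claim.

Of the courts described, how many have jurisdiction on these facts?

1

The Circuit Court of Rhorow:
  (a) The claim is a contract claim, not an employment claim. Not met.
  (b) The claim is a contract claim; the defendant resides in Varfield, not Rhorow — no alternative holds. Not satisfied.
  (c) The plaintiff resides in Rhorow, which is not Velmont. Satisfied.
  (d) The plaintiff resides in Rhorow. Condition met.
  (e) The operative events occurred in Rhorow — that alternative is enough. Met.
  → The court lacks jurisdiction.
The Superior Court of Velen:
  (a) The amount in controversy is $32,000, which meets the $5,000 floor. Condition met.
  (b) The amount in controversy is USD 32,000, within the 500,000 dollars ceiling. Satisfied.
  → The court has jurisdiction.
The Civil Court of Varfield:
  (a) The plaintiff resides in Rhorow, which is not Velmont, so one alternative holds. Condition met.
  (b) The amount in controversy is 32,000 dollars, below the USD 36,000 floor; the claim does not concern real property — every alternative fails. Condition not met.
  (c) The amount in controversy is 32,000 dollars, above the $30,000 ceiling. The proviso offers no rescue either, since no such written consent has been filed. Not satisfied.
  (d) No defendant is a corporation. But the defendant resides in Varfield, and the 'unless' clause therefore excuses the requirement. Met.
  (e) The operative events occurred in Rhorow, not Varfield; no defendant is a corporation — every alternative fails. Not satisfied.
  → The court lacks jurisdiction.
The Rhorow Court of Common Pleas:
  (a) The claim does not concern real property. Fails.
  (b) The amount in controversy is $32,000, which meets the $20,000 floor. But the carve-out bites: the plaintiff resides in Rhorow. Not met.
  (c) The plaintiff resides in Rhorow. Fails.
  (d) No defendant is a corporation; the contract was executed in Iststead, not Rhorow — every alternative fails. Fails.
  (e) The claim is a contract claim, not a property claim. Not met.
  → At least one condition fails; no jurisdiction.
Courts with jurisdiction: the Superior Court of Velen — 1 in total.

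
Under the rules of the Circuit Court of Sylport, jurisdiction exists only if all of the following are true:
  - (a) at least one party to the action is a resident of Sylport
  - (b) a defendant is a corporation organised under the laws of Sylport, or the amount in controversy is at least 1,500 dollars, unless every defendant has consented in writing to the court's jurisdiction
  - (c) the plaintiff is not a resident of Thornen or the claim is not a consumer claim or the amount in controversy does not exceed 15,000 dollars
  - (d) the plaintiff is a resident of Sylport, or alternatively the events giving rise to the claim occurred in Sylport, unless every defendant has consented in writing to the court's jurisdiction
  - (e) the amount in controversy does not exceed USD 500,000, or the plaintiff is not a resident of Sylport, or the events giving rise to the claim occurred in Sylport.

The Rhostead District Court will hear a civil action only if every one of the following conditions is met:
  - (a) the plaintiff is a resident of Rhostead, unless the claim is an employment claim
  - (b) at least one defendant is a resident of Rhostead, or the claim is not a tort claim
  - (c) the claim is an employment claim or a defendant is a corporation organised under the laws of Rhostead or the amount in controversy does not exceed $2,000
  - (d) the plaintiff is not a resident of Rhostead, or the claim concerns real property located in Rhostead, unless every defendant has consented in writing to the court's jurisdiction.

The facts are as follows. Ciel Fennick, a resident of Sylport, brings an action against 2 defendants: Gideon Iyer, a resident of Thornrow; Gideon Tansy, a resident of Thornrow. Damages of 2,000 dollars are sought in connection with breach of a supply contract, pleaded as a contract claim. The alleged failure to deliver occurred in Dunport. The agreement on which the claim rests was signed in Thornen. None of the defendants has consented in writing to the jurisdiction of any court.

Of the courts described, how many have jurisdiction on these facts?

1

The Circuit Court of Sylport:
  (a) Ciel Fennick resides in Sylport. Met.
  (b) The amount in controversy is 2,000 dollars, which meets the 1,500 dollars floor, which satisfies one of the alternatives. Met.
  (c) The plaintiff resides in Sylport, which is not Thornen, so one alternative holds. Satisfied.
  (d) The plaintiff resides in Sylport, which satisfies one of the alternatives. Met.
  (e) The amount in controversy is $2,000, within the 500,000 dollars ceiling, so one alternative holds. Satisfied.
  → The court has jurisdiction.
The Rhostead District Court:
  (a) The plaintiff resides in Sylport, not Rhostead. And the claim is a contract claim, not an employment claim, so the proviso does not save it. Fails.
  (b) The claim is a contract claim, not a tort claim, so one alternative holds. Condition met.
  (c) The amount in controversy is 2,000 dollars, within the USD 2,000 ceiling, so one alternative holds. Satisfied.
  (d) The plaintiff resides in Sylport, which is not Rhostead, so one alternative holds. Condition met.
  → Not every requirement is met — no jurisdiction.
Courts with jurisdiction: the Circuit Court of Sylport — 1 in total.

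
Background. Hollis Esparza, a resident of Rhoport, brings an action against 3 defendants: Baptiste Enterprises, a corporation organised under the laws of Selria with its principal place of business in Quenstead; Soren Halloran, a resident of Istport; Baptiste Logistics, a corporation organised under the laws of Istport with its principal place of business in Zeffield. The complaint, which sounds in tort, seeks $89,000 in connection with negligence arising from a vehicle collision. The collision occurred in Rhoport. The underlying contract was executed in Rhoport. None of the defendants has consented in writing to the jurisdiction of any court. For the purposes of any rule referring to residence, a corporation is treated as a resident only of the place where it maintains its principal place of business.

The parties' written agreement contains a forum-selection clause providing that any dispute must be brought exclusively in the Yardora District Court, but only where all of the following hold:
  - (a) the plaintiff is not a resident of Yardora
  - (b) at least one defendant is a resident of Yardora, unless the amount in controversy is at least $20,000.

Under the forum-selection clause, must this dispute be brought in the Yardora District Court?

The Yardora District Court:
  (a) The plaintiff resides in Rhoport, which is not Yardora. Condition met.
  (b) No defendant resides in Yardora (they reside in Quenstead, Istport, Zeffield). The proviso rescues it, though: the amount in controversy is 89,000 dollars, which meets the $20,000 floor. Satisfied.
  → Forum clause is triggered.

Yes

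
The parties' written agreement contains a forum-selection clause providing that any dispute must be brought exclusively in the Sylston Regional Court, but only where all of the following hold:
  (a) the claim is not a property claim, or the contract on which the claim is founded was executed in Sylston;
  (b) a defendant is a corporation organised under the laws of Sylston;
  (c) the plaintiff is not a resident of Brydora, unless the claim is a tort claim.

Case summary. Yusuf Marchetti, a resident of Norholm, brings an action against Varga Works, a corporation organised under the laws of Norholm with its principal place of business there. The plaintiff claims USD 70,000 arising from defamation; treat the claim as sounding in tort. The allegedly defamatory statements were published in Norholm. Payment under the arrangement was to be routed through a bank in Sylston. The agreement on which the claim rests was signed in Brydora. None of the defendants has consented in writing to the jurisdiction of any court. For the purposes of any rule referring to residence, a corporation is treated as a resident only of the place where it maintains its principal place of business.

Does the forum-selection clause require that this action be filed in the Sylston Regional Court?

No

The Sylston Regional Court:
  (a) The claim is a tort claim, not a property claim, so this disjunct is met. Met.
  (b) The corporate defendant(s) are organised in Norholm, not Sylston. Not met.
  (c) The plaintiff resides in Norholm, which is not Brydora. Met.
  → Forum clause is not triggered.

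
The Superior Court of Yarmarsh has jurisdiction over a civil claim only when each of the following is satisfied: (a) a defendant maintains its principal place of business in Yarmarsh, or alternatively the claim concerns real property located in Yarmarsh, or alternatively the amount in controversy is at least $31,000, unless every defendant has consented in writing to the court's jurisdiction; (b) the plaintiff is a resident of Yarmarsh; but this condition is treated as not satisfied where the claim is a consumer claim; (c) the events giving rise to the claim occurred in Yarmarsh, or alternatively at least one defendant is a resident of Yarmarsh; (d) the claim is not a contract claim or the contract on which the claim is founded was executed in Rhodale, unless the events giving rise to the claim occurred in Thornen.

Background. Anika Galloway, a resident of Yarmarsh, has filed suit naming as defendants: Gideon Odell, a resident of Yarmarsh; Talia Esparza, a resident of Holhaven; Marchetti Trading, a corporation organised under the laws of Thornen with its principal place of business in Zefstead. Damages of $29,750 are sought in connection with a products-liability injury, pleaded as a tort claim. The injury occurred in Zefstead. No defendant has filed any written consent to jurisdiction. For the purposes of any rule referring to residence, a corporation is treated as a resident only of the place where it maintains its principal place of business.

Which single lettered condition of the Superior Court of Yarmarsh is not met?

(a)

The Superior Court of Yarmarsh:
  (a) The corporate defendant(s) have their principal place of business in Zefstead, not Yarmarsh; the claim does not concern real property; the amount in controversy is $29,750, below the 31,000 dollars floor — no alternative holds. And no such written consent has been filed, so the proviso does not save it. Fails.
  (b) The plaintiff resides in Yarmarsh. And the carve-out is inapplicable — the claim is a tort claim, not a consumer claim. Satisfied.
  (c) Gideon Odell resides in Yarmarsh, so one alternative holds. Satisfied.
  (d) The claim is a tort claim, not a contract claim, so one alternative holds. Met.
Only condition (a) fails.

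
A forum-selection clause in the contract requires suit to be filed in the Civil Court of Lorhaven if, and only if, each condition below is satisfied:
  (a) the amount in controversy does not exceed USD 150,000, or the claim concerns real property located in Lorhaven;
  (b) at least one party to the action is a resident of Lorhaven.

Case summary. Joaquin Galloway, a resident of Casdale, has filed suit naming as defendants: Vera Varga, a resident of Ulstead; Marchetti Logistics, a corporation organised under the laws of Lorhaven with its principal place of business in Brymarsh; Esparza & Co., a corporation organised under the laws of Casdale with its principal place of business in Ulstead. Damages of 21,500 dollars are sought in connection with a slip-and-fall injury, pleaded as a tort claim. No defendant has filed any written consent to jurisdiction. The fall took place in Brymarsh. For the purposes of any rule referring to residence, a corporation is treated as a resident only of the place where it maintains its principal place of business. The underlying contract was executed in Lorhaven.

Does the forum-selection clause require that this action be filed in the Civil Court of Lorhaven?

No

The Civil Court of Lorhaven:
  (a) The amount in controversy is 21,500 dollars, within the USD 150,000 ceiling — that alternative is enough. Met.
  (b) No party resides in Lorhaven. Not met.
  → Forum clause is not triggered.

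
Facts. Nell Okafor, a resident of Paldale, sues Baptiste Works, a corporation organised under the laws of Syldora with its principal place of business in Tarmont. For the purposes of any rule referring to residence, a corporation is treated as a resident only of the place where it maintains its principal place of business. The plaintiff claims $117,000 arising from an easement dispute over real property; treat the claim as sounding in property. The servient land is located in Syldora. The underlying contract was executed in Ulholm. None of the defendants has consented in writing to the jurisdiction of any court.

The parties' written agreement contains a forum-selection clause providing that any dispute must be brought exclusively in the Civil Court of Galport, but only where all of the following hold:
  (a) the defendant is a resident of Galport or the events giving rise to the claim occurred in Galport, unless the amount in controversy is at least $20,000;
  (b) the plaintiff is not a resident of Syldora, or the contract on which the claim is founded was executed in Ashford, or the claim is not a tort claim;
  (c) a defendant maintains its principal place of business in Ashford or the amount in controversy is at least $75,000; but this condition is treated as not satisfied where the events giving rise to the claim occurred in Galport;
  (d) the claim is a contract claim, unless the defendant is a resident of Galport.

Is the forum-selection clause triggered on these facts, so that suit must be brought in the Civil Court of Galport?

The Civil Court of Galport:
  (a) The defendant resides in Tarmont, not Galport; the operative events occurred in Syldora, not Galport — no alternative holds. However, the amount in controversy is USD 117,000, which meets the 20,000 dollars floor, so the 'unless' proviso supplies this condition. Met.
  (b) The plaintiff resides in Paldale, which is not Syldora, so this disjunct is met. Condition met.
  (c) The amount in controversy is 117,000 dollars, which meets the $75,000 floor, so this disjunct is met. And the carve-out is inapplicable — the operative events occurred in Syldora, not Galport. Met.
  (d) The claim is a property claim, not a contract claim. Nor does the 'unless' clause help: the defendant resides in Tarmont, not Galport. Fails.
  → Forum clause is not triggered.

No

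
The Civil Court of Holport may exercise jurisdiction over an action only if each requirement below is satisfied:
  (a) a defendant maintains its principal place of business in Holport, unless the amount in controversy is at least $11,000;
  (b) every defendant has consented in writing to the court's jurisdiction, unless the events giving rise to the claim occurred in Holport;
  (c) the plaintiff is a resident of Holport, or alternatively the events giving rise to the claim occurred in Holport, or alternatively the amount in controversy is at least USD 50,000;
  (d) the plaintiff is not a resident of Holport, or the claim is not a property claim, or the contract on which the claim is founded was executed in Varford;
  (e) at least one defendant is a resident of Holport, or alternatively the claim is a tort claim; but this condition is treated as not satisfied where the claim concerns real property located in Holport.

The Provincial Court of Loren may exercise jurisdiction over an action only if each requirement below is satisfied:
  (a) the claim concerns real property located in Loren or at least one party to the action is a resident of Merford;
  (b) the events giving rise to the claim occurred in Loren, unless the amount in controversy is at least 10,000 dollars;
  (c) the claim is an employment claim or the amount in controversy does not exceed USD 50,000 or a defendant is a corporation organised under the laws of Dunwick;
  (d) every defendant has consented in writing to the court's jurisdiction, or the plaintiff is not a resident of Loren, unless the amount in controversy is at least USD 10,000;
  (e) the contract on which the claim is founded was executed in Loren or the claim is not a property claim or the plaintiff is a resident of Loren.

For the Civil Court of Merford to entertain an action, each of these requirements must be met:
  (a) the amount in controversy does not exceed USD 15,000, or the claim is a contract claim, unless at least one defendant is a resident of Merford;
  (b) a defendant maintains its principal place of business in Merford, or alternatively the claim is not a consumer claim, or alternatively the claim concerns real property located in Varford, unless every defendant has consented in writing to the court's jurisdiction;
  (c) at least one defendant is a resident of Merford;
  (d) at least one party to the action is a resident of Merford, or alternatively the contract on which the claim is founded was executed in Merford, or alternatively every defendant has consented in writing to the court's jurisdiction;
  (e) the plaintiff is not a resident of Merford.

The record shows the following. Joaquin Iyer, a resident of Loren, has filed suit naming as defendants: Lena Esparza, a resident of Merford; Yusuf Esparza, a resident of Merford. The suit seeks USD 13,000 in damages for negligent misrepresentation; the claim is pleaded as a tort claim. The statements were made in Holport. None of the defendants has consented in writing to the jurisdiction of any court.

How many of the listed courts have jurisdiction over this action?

The Civil Court of Holport:
  (a) No defendant is a corporation. The proviso rescues it, though: the amount in controversy is $13,000, which meets the 11,000 dollars floor. Satisfied.
  (b) No such written consent has been filed. However, the operative events occurred in Holport, so the 'unless' proviso supplies this condition. Met.
  (c) The operative events occurred in Holport, which satisfies one of the alternatives. Satisfied.
  (d) The plaintiff resides in Loren, which is not Holport — that alternative is enough. Satisfied.
  (e) The claim is a tort claim, which satisfies one of the alternatives. The exception is not triggered, since the claim does not concern real property. Met.
  → All conditions met; jurisdiction exists.
The Provincial Court of Loren:
  (a) Lena Esparza resides in Merford, so one alternative holds. Met.
  (b) The operative events occurred in Holport, not Loren. However, the amount in controversy is 13,000 dollars, which meets the USD 10,000 floor, so the 'unless' proviso supplies this condition. Satisfied.
  (c) The amount in controversy is $13,000, within the 50,000 dollars ceiling, so one alternative holds. Condition met.
  (d) No such written consent has been filed; the plaintiff resides in Loren — every alternative fails. However, the amount in controversy is $13,000, which meets the $10,000 floor, so the 'unless' proviso supplies this condition. Condition met.
  (e) The claim is a tort claim, not a property claim, so this disjunct is met. Condition met.
  → Jurisdiction lies.
The Civil Court of Merford:
  (a) The amount in controversy is USD 13,000, within the USD 15,000 ceiling, so this disjunct is met. Satisfied.
  (b) The claim is a tort claim, not a consumer claim — that alternative is enough. Condition met.
  (c) Lena Esparza resides in Merford. Condition met.
  (d) Lena Esparza resides in Merford, which satisfies one of the alternatives. Satisfied.
  (e) The plaintiff resides in Loren, which is not Merford. Met.
  → Every requirement is satisfied — jurisdiction.
Courts with jurisdiction: the Civil Court of Holport, the Provincial Court of Loren, the Civil Court of Merford — 3 in total.

3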